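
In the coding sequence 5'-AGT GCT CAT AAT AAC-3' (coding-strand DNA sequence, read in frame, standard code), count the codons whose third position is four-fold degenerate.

1

Codon 1 AGT (Ser): third position 2-fold.
Codon 2 GCT (Ala): third position 4-fold.
Codon 3 CAT (His): third position 2-fold.
Codon 4 AAT (Asn): third position 2-fold.
Codon 5 AAC (Asn): third position 2-fold.
Four-fold degenerate third positions: 1.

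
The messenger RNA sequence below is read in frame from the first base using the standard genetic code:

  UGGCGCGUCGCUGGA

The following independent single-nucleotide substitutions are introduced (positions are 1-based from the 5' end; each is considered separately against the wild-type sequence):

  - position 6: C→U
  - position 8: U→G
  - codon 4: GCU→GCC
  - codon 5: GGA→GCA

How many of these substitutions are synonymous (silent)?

Codon 2: CGC (Arg) → CGU (Arg) — synonymous.
Codon 3: GUC (Val) → GGC (Gly) — missense.
Codon 4: GCU (Ala) → GCC (Ala) — synonymous.
Codon 5: GGA (Gly) → GCA (Ala) — missense.
Synonymous: 2 of 4.

2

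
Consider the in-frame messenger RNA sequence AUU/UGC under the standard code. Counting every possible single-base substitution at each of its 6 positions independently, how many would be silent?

Codon 1 (AUU, Ile): 2 synonymous substitutions.
Codon 2 (UGC, Cys): 1 synonymous substitution.
Total: 2 + 1 = 3.

3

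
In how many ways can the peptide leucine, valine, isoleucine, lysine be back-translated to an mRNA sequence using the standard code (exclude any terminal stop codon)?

144

Leu: 6 codons.
Val: 4 codons.
Ile: 3 codons.
Lys: 2 codons.
6 × 4 × 3 × 2 = 144.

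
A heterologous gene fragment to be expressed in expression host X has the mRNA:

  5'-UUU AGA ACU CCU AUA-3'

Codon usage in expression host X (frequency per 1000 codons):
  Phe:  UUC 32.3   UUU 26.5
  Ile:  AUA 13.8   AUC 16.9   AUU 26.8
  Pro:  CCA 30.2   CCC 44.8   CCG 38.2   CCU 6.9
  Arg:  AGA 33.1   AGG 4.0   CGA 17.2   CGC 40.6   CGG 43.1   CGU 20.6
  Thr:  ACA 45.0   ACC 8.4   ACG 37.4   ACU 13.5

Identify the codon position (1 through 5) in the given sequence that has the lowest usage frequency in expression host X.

Codon 1 UUU (Phe): 26.5 per 1000.
Codon 2 AGA (Arg): 33.1 per 1000.
Codon 3 ACU (Thr): 13.5 per 1000.
Codon 4 CCU (Pro): 6.9 per 1000.
Codon 5 AUA (Ile): 13.8 per 1000.
Lowest frequency is 6.9 at codon 4.

4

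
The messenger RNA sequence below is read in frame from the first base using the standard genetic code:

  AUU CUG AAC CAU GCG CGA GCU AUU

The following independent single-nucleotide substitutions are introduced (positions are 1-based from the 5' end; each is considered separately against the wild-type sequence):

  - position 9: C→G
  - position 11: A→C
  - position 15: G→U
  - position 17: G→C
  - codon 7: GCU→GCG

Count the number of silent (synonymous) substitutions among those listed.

Codon 3: AAC (Asn) → AAG (Lys) — missense.
Codon 4: CAU (His) → CCU (Pro) — missense.
Codon 5: GCG (Ala) → GCU (Ala) — synonymous.
Codon 6: CGA (Arg) → CCA (Pro) — missense.
Codon 7: GCU (Ala) → GCG (Ala) — synonymous.
Synonymous: 2 of 5.

2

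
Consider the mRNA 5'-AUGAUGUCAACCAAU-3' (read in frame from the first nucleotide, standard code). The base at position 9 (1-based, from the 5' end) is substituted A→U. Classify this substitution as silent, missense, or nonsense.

silent

Position 9 falls in codon 3: UCA → Ser.
After the substitution the codon is UCU → Ser.
Both encode Ser, so the change is synonymous.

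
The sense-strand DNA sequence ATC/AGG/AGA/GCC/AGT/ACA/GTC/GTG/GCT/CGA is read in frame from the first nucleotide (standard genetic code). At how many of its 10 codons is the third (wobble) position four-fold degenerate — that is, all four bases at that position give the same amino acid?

Codon 1 ATC (Ile): third position 3-fold.
Codon 2 AGG (Arg): third position 2-fold.
Codon 3 AGA (Arg): third position 2-fold.
Codon 4 GCC (Ala): third position 4-fold.
Codon 5 AGT (Ser): third position 2-fold.
Codon 6 ACA (Thr): third position 4-fold.
Codon 7 GTC (Val): third position 4-fold.
Codon 8 GTG (Val): third position 4-fold.
Codon 9 GCT (Ala): third position 4-fold.
Codon 10 CGA (Arg): third position 4-fold.
Four-fold degenerate third positions: 6.

6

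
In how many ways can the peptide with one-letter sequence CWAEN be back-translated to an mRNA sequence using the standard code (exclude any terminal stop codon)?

32

Cys: 2 codons.
Trp: 1 codon.
Ala: 4 codons.
Glu: 2 codons.
Asn: 2 codons.
2 × 1 × 4 × 2 × 2 = 32.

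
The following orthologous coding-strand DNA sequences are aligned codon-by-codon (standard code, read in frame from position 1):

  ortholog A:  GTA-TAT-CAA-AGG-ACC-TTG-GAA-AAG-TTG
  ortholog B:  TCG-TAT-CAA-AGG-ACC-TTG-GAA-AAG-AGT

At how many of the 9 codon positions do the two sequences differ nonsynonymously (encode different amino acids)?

2

Codon 1: GTA Val / TCG Ser — nonsynonymous.
Codon 2: TAT Tyr / TAT Tyr — identical.
Codon 3: CAA Gln / CAA Gln — identical.
Codon 4: AGG Arg / AGG Arg — identical.
Codon 5: ACC Thr / ACC Thr — identical.
Codon 6: TTG Leu / TTG Leu — identical.
Codon 7: GAA Glu / GAA Glu — identical.
Codon 8: AAG Lys / AAG Lys — identical.
Codon 9: TTG Leu / AGT Ser — nonsynonymous.
Nonsynonymous differences: 2.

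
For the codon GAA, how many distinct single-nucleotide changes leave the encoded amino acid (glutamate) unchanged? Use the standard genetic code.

Position 1: none → 0 synonymous.
Position 2: none → 0 synonymous.
Position 3: GAG → 1 synonymous.
Total: 0 + 0 + 1 = 1.

1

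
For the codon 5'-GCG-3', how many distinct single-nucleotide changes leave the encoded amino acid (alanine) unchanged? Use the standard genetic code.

Position 1: none → 0 synonymous.
Position 2: none → 0 synonymous.
Position 3: GCU, GCC, GCA → 3 synonymous.
Total: 0 + 0 + 3 = 3.

3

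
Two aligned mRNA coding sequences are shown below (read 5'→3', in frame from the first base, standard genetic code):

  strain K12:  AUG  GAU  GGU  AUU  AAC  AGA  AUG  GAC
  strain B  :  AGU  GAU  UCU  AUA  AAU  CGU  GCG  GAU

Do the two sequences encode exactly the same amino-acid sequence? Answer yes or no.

no

Codon 1: AUG Met / AGU Ser — nonsynonymous.
Codon 2: GAU Asp / GAU Asp — identical.
Codon 3: GGU Gly / UCU Ser — nonsynonymous.
Codon 4: AUU Ile / AUA Ile — synonymous.
Codon 5: AAC Asn / AAU Asn — synonymous.
Codon 6: AGA Arg / CGU Arg — synonymous.
Codon 7: AUG Met / GCG Ala — nonsynonymous.
Codon 8: GAC Asp / GAU Asp — synonymous.
Nonsynonymous differences: 3 → different protein.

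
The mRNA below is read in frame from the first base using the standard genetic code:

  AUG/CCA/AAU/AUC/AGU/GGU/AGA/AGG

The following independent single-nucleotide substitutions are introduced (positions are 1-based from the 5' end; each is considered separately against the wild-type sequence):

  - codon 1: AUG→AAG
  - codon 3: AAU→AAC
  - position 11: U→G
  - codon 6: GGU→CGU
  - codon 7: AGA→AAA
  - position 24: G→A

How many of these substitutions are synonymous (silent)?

2

Codon 1: AUG (Met) → AAG (Lys) — missense.
Codon 3: AAU (Asn) → AAC (Asn) — synonymous.
Codon 4: AUC (Ile) → AGC (Ser) — missense.
Codon 6: GGU (Gly) → CGU (Arg) — missense.
Codon 7: AGA (Arg) → AAA (Lys) — missense.
Codon 8: AGG (Arg) → AGA (Arg) — synonymous.
Synonymous: 2 of 6.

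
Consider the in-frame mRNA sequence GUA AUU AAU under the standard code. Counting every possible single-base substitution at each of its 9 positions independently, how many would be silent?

6

Codon 1 (GUA, Val): 3 synonymous substitutions.
Codon 2 (AUU, Ile): 2 synonymous substitutions.
Codon 3 (AAU, Asn): 1 synonymous substitution.
Total: 3 + 2 + 1 = 6.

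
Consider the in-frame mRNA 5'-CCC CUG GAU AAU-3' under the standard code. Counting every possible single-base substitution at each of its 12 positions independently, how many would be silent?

9

Codon 1 (CCC, Pro): 3 synonymous substitutions.
Codon 2 (CUG, Leu): 4 synonymous substitutions.
Codon 3 (GAU, Asp): 1 synonymous substitution.
Codon 4 (AAU, Asn): 1 synonymous substitution.
Total: 3 + 4 + 1 + 1 = 9.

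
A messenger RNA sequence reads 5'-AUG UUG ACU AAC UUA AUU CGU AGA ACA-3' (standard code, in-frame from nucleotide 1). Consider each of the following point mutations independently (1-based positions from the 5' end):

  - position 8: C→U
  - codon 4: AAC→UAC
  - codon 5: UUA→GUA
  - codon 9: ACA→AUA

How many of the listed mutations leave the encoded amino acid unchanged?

Codon 3: ACU (Thr) → AUU (Ile) — missense.
Codon 4: AAC (Asn) → UAC (Tyr) — missense.
Codon 5: UUA (Leu) → GUA (Val) — missense.
Codon 9: ACA (Thr) → AUA (Ile) — missense.
Synonymous: 0 of 4.

0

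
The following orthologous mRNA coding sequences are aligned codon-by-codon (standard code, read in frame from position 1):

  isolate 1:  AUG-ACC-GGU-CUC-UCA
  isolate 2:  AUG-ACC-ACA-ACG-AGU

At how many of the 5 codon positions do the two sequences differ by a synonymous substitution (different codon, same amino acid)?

Codon 1: AUG Met / AUG Met — identical.
Codon 2: ACC Thr / ACC Thr — identical.
Codon 3: GGU Gly / ACA Thr — nonsynonymous.
Codon 4: CUC Leu / ACG Thr — nonsynonymous.
Codon 5: UCA Ser / AGU Ser — synonymous.
Synonymous differences: 1.

1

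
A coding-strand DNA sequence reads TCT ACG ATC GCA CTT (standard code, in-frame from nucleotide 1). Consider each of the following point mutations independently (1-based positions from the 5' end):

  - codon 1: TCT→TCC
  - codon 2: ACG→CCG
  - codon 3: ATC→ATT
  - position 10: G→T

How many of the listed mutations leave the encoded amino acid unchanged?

2

Codon 1: TCT (Ser) → TCC (Ser) — synonymous.
Codon 2: ACG (Thr) → CCG (Pro) — missense.
Codon 3: ATC (Ile) → ATT (Ile) — synonymous.
Codon 4: GCA (Ala) → TCA (Ser) — missense.
Synonymous: 2 of 4.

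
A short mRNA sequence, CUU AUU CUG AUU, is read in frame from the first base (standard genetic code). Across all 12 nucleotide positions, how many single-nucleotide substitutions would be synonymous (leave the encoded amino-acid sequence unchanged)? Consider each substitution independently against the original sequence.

11

Codon 1 (CUU, Leu): 3 synonymous substitutions.
Codon 2 (AUU, Ile): 2 synonymous substitutions.
Codon 3 (CUG, Leu): 4 synonymous substitutions.
Codon 4 (AUU, Ile): 2 synonymous substitutions.
Total: 3 + 2 + 4 + 2 = 11.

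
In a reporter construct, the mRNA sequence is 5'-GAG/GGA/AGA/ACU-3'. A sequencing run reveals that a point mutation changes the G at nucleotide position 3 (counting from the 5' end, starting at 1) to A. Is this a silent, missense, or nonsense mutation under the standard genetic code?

Position 3 falls in codon 1: GAG → Glu.
After the substitution the codon is GAA → Glu.
Both encode Glu, so the change is synonymous.

silent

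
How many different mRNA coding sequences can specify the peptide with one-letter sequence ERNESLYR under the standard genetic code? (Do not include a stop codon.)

Glu: 2 codons.
Arg: 6 codons.
Asn: 2 codons.
Glu: 2 codons.
Ser: 6 codons.
Leu: 6 codons.
Tyr: 2 codons.
Arg: 6 codons.
2 × 6 × 2 × 2 × 6 × 6 × 2 × 6 = 20736.

20736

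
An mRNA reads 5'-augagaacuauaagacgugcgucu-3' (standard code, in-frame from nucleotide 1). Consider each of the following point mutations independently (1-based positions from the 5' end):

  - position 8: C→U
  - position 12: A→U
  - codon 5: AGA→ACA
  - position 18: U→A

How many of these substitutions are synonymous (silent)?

2

Codon 3: ACU (Thr) → AUU (Ile) — missense.
Codon 4: AUA (Ile) → AUU (Ile) — synonymous.
Codon 5: AGA (Arg) → ACA (Thr) — missense.
Codon 6: CGU (Arg) → CGA (Arg) — synonymous.
Synonymous: 2 of 4.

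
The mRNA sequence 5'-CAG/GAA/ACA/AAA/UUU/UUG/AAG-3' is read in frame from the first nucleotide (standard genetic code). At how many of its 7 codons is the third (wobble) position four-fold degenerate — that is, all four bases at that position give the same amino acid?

1

Codon 1 CAG (Gln): third position 2-fold.
Codon 2 GAA (Glu): third position 2-fold.
Codon 3 ACA (Thr): third position 4-fold.
Codon 4 AAA (Lys): third position 2-fold.
Codon 5 UUU (Phe): third position 2-fold.
Codon 6 UUG (Leu): third position 2-fold.
Codon 7 AAG (Lys): third position 2-fold.
Four-fold degenerate third positions: 1.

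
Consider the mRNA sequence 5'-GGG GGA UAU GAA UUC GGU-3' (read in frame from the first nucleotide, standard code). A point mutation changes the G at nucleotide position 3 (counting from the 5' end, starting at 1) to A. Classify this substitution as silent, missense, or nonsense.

Position 3 falls in codon 1: GGG → Gly.
After the substitution the codon is GGA → Gly.
Both encode Gly, so the change is synonymous.

silent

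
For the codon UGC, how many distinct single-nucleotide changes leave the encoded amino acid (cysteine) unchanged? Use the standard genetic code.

1

Position 1: none → 0 synonymous.
Position 2: none → 0 synonymous.
Position 3: UGU → 1 synonymous.
Total: 0 + 0 + 1 = 1.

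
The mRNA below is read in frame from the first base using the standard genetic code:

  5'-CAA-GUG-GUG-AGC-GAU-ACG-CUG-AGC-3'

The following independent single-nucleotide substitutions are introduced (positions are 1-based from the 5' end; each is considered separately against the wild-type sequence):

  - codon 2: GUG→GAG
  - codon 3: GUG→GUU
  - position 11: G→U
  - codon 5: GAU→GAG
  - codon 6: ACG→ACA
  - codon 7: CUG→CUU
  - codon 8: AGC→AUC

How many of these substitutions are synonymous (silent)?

3

Codon 2: GUG (Val) → GAG (Glu) — missense.
Codon 3: GUG (Val) → GUU (Val) — synonymous.
Codon 4: AGC (Ser) → AUC (Ile) — missense.
Codon 5: GAU (Asp) → GAG (Glu) — missense.
Codon 6: ACG (Thr) → ACA (Thr) — synonymous.
Codon 7: CUG (Leu) → CUU (Leu) — synonymous.
Codon 8: AGC (Ser) → AUC (Ile) — missense.
Synonymous: 3 of 7.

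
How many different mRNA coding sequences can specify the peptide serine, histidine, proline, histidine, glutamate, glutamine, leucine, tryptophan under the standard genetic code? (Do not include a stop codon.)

Ser: 6 codons.
His: 2 codons.
Pro: 4 codons.
His: 2 codons.
Glu: 2 codons.
Gln: 2 codons.
Leu: 6 codons.
Trp: 1 codon.
6 × 2 × 4 × 2 × 2 × 2 × 6 × 1 = 2304.

2304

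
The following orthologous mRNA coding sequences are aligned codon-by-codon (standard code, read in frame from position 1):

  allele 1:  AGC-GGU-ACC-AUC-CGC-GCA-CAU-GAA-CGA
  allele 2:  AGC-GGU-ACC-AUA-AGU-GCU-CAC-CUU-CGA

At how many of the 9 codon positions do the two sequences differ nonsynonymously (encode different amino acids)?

Codon 1: AGC Ser / AGC Ser — identical.
Codon 2: GGU Gly / GGU Gly — identical.
Codon 3: ACC Thr / ACC Thr — identical.
Codon 4: AUC Ile / AUA Ile — synonymous.
Codon 5: CGC Arg / AGU Ser — nonsynonymous.
Codon 6: GCA Ala / GCU Ala — synonymous.
Codon 7: CAU His / CAC His — synonymous.
Codon 8: GAA Glu / CUU Leu — nonsynonymous.
Codon 9: CGA Arg / CGA Arg — identical.
Nonsynonymous differences: 2.

2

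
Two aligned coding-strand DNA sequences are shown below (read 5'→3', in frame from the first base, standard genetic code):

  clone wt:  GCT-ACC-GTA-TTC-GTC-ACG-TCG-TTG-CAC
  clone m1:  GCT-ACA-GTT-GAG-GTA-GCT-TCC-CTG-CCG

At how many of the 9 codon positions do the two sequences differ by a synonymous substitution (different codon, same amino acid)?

5

Codon 1: GCT Ala / GCT Ala — identical.
Codon 2: ACC Thr / ACA Thr — synonymous.
Codon 3: GTA Val / GTT Val — synonymous.
Codon 4: TTC Phe / GAG Glu — nonsynonymous.
Codon 5: GTC Val / GTA Val — synonymous.
Codon 6: ACG Thr / GCT Ala — nonsynonymous.
Codon 7: TCG Ser / TCC Ser — synonymous.
Codon 8: TTG Leu / CTG Leu — synonymous.
Codon 9: CAC His / CCG Pro — nonsynonymous.
Synonymous differences: 5.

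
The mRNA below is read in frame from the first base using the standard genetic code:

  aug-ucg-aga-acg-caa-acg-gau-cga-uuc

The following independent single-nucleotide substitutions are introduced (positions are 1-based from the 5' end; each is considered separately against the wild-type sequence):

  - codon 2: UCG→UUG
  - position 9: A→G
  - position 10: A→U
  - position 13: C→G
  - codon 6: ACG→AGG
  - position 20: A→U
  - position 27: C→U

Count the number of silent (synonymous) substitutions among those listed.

2

Codon 2: UCG (Ser) → UUG (Leu) — missense.
Codon 3: AGA (Arg) → AGG (Arg) — synonymous.
Codon 4: ACG (Thr) → UCG (Ser) — missense.
Codon 5: CAA (Gln) → GAA (Glu) — missense.
Codon 6: ACG (Thr) → AGG (Arg) — missense.
Codon 7: GAU (Asp) → GUU (Val) — missense.
Codon 9: UUC (Phe) → UUU (Phe) — synonymous.
Synonymous: 2 of 7.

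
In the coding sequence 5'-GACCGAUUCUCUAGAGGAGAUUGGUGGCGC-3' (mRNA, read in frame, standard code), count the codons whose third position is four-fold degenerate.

Codon 1 GAC (Asp): third position 2-fold.
Codon 2 CGA (Arg): third position 4-fold.
Codon 3 UUC (Phe): third position 2-fold.
Codon 4 UCU (Ser): third position 4-fold.
Codon 5 AGA (Arg): third position 2-fold.
Codon 6 GGA (Gly): third position 4-fold.
Codon 7 GAU (Asp): third position 2-fold.
Codon 8 UGG (Trp): third position 1-fold.
Codon 9 UGG (Trp): third position 1-fold.
Codon 10 CGC (Arg): third position 4-fold.
Four-fold degenerate third positions: 4.

4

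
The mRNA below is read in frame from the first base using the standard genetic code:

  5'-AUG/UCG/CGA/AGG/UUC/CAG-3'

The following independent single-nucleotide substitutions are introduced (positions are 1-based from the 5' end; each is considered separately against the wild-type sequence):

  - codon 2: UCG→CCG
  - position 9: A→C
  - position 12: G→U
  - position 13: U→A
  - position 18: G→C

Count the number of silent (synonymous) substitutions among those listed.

1

Codon 2: UCG (Ser) → CCG (Pro) — missense.
Codon 3: CGA (Arg) → CGC (Arg) — synonymous.
Codon 4: AGG (Arg) → AGU (Ser) — missense.
Codon 5: UUC (Phe) → AUC (Ile) — missense.
Codon 6: CAG (Gln) → CAC (His) — missense.
Synonymous: 1 of 5.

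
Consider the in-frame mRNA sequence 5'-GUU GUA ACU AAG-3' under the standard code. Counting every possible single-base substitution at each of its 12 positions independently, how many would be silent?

Codon 1 (GUU, Val): 3 synonymous substitutions.
Codon 2 (GUA, Val): 3 synonymous substitutions.
Codon 3 (ACU, Thr): 3 synonymous substitutions.
Codon 4 (AAG, Lys): 1 synonymous substitution.
Total: 3 + 3 + 3 + 1 = 10.

10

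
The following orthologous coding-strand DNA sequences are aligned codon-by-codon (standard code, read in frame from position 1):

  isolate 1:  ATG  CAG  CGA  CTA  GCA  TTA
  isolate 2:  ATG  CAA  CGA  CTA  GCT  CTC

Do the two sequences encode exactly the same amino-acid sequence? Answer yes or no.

yes

Codon 1: ATG Met / ATG Met — identical.
Codon 2: CAG Gln / CAA Gln — synonymous.
Codon 3: CGA Arg / CGA Arg — identical.
Codon 4: CTA Leu / CTA Leu — identical.
Codon 5: GCA Ala / GCT Ala — synonymous.
Codon 6: TTA Leu / CTC Leu — synonymous.
Nonsynonymous differences: 0 → same protein.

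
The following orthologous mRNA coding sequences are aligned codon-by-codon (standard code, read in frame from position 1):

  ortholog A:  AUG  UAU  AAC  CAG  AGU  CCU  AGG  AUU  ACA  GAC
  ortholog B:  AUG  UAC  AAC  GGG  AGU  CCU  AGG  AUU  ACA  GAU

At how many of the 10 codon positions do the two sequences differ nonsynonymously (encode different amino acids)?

1

Codon 1: AUG Met / AUG Met — identical.
Codon 2: UAU Tyr / UAC Tyr — synonymous.
Codon 3: AAC Asn / AAC Asn — identical.
Codon 4: CAG Gln / GGG Gly — nonsynonymous.
Codon 5: AGU Ser / AGU Ser — identical.
Codon 6: CCU Pro / CCU Pro — identical.
Codon 7: AGG Arg / AGG Arg — identical.
Codon 8: AUU Ile / AUU Ile — identical.
Codon 9: ACA Thr / ACA Thr — identical.
Codon 10: GAC Asp / GAU Asp — synonymous.
Nonsynonymous differences: 1.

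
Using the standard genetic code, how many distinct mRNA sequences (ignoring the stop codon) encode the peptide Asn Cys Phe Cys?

Asn: 2 codons.
Cys: 2 codons.
Phe: 2 codons.
Cys: 2 codons.
2 × 2 × 2 × 2 = 16.

16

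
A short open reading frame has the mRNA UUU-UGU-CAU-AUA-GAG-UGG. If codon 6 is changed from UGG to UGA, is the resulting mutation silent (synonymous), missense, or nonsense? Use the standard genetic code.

nonsense

Position 18 falls in codon 6: UGG → Trp.
After the substitution the codon is UGA → Stop.
The new codon is a stop codon, so this is a nonsense mutation.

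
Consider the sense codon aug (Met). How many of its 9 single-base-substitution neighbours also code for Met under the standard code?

Position 1: none → 0 synonymous.
Position 2: none → 0 synonymous.
Position 3: none → 0 synonymous.
Total: 0 + 0 + 0 = 0.

0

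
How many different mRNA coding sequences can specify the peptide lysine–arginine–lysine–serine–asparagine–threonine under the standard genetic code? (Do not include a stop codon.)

Lys: 2 codons.
Arg: 6 codons.
Lys: 2 codons.
Ser: 6 codons.
Asn: 2 codons.
Thr: 4 codons.
2 × 6 × 2 × 6 × 2 × 4 = 1152.

1152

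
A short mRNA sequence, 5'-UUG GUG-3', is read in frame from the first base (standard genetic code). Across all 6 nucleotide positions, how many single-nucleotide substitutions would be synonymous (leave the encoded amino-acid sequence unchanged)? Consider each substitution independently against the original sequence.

5

Codon 1 (UUG, Leu): 2 synonymous substitutions.
Codon 2 (GUG, Val): 3 synonymous substitutions.
Total: 2 + 3 = 5.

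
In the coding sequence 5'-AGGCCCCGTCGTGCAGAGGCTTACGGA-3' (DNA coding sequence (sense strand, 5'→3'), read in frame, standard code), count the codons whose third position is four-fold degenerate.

Codon 1 AGG (Arg): third position 2-fold.
Codon 2 CCC (Pro): third position 4-fold.
Codon 3 CGT (Arg): third position 4-fold.
Codon 4 CGT (Arg): third position 4-fold.
Codon 5 GCA (Ala): third position 4-fold.
Codon 6 GAG (Glu): third position 2-fold.
Codon 7 GCT (Ala): third position 4-fold.
Codon 8 TAC (Tyr): third position 2-fold.
Codon 9 GGA (Gly): third position 4-fold.
Four-fold degenerate third positions: 6.

6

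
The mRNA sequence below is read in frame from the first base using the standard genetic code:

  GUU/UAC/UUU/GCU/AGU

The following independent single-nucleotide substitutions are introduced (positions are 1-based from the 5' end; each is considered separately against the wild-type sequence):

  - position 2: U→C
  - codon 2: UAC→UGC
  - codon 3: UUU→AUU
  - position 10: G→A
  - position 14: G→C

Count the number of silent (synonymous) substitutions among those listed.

Codon 1: GUU (Val) → GCU (Ala) — missense.
Codon 2: UAC (Tyr) → UGC (Cys) — missense.
Codon 3: UUU (Phe) → AUU (Ile) — missense.
Codon 4: GCU (Ala) → ACU (Thr) — missense.
Codon 5: AGU (Ser) → ACU (Thr) — missense.
Synonymous: 0 of 5.

0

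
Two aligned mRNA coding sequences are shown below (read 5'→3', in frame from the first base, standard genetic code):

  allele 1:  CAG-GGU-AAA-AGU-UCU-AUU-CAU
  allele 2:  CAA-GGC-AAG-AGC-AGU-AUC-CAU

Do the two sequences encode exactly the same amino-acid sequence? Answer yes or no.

yes

Codon 1: CAG Gln / CAA Gln — synonymous.
Codon 2: GGU Gly / GGC Gly — synonymous.
Codon 3: AAA Lys / AAG Lys — synonymous.
Codon 4: AGU Ser / AGC Ser — synonymous.
Codon 5: UCU Ser / AGU Ser — synonymous.
Codon 6: AUU Ile / AUC Ile — synonymous.
Codon 7: CAU His / CAU His — identical.
Nonsynonymous differences: 0 → same protein.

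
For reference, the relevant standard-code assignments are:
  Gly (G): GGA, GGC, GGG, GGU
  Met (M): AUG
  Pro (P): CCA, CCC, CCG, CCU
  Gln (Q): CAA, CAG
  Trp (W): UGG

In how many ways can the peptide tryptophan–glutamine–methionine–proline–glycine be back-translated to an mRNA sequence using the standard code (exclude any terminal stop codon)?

Trp: 1 codon.
Gln: 2 codons.
Met: 1 codon.
Pro: 4 codons.
Gly: 4 codons.
1 × 2 × 1 × 4 × 4 = 32.

32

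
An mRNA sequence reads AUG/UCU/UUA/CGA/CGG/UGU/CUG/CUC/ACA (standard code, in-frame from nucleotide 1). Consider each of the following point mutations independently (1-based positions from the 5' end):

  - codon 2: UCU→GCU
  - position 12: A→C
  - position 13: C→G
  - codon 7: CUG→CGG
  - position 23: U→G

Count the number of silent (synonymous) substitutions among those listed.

1

Codon 2: UCU (Ser) → GCU (Ala) — missense.
Codon 4: CGA (Arg) → CGC (Arg) — synonymous.
Codon 5: CGG (Arg) → GGG (Gly) — missense.
Codon 7: CUG (Leu) → CGG (Arg) — missense.
Codon 8: CUC (Leu) → CGC (Arg) — missense.
Synonymous: 1 of 5.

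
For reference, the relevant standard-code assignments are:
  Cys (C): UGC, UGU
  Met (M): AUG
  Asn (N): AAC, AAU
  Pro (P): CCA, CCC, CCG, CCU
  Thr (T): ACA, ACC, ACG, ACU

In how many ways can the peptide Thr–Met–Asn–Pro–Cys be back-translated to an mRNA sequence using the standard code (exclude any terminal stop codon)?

Thr: 4 codons.
Met: 1 codon.
Asn: 2 codons.
Pro: 4 codons.
Cys: 2 codons.
4 × 1 × 2 × 4 × 2 = 64.

64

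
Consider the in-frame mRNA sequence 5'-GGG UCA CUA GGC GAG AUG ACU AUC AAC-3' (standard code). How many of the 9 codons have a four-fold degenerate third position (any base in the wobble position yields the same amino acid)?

Codon 1 GGG (Gly): third position 4-fold.
Codon 2 UCA (Ser): third position 4-fold.
Codon 3 CUA (Leu): third position 4-fold.
Codon 4 GGC (Gly): third position 4-fold.
Codon 5 GAG (Glu): third position 2-fold.
Codon 6 AUG (Met): third position 1-fold.
Codon 7 ACU (Thr): third position 4-fold.
Codon 8 AUC (Ile): third position 3-fold.
Codon 9 AAC (Asn): third position 2-fold.
Four-fold degenerate third positions: 5.

5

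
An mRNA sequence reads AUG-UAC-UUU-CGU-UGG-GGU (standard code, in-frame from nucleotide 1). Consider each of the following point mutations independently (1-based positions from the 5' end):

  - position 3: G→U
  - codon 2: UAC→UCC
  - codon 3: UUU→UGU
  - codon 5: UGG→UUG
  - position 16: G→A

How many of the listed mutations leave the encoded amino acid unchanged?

Codon 1: AUG (Met) → AUU (Ile) — missense.
Codon 2: UAC (Tyr) → UCC (Ser) — missense.
Codon 3: UUU (Phe) → UGU (Cys) — missense.
Codon 5: UGG (Trp) → UUG (Leu) — missense.
Codon 6: GGU (Gly) → AGU (Ser) — missense.
Synonymous: 0 of 5.

0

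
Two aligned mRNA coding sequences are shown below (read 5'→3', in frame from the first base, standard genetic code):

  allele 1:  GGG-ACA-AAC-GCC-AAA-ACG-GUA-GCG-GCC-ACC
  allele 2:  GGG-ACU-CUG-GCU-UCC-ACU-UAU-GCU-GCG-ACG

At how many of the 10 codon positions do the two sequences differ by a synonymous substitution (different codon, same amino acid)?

Codon 1: GGG Gly / GGG Gly — identical.
Codon 2: ACA Thr / ACU Thr — synonymous.
Codon 3: AAC Asn / CUG Leu — nonsynonymous.
Codon 4: GCC Ala / GCU Ala — synonymous.
Codon 5: AAA Lys / UCC Ser — nonsynonymous.
Codon 6: ACG Thr / ACU Thr — synonymous.
Codon 7: GUA Val / UAU Tyr — nonsynonymous.
Codon 8: GCG Ala / GCU Ala — synonymous.
Codon 9: GCC Ala / GCG Ala — synonymous.
Codon 10: ACC Thr / ACG Thr — synonymous.
Synonymous differences: 6.

6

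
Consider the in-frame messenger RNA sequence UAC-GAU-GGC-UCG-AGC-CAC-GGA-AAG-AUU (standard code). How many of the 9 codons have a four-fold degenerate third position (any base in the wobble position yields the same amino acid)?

Codon 1 UAC (Tyr): third position 2-fold.
Codon 2 GAU (Asp): third position 2-fold.
Codon 3 GGC (Gly): third position 4-fold.
Codon 4 UCG (Ser): third position 4-fold.
Codon 5 AGC (Ser): third position 2-fold.
Codon 6 CAC (His): third position 2-fold.
Codon 7 GGA (Gly): third position 4-fold.
Codon 8 AAG (Lys): third position 2-fold.
Codon 9 AUU (Ile): third position 3-fold.
Four-fold degenerate third positions: 3.

3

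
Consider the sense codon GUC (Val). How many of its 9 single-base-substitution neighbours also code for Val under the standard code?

Position 1: none → 0 synonymous.
Position 2: none → 0 synonymous.
Position 3: GUU, GUA, GUG → 3 synonymous.
Total: 0 + 0 + 3 = 3.

3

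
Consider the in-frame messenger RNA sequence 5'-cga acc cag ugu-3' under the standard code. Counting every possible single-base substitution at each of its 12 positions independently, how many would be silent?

Codon 1 (CGA, Arg): 4 synonymous substitutions.
Codon 2 (ACC, Thr): 3 synonymous substitutions.
Codon 3 (CAG, Gln): 1 synonymous substitution.
Codon 4 (UGU, Cys): 1 synonymous substitution.
Total: 4 + 3 + 1 + 1 = 9.

9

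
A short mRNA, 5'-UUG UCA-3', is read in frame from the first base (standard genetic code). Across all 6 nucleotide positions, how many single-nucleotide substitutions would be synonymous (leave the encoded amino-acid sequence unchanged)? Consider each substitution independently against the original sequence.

Codon 1 (UUG, Leu): 2 synonymous substitutions.
Codon 2 (UCA, Ser): 3 synonymous substitutions.
Total: 2 + 3 = 5.

5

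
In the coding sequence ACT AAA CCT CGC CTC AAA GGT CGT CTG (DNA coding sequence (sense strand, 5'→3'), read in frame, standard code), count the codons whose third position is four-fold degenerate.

7

Codon 1 ACT (Thr): third position 4-fold.
Codon 2 AAA (Lys): third position 2-fold.
Codon 3 CCT (Pro): third position 4-fold.
Codon 4 CGC (Arg): third position 4-fold.
Codon 5 CTC (Leu): third position 4-fold.
Codon 6 AAA (Lys): third position 2-fold.
Codon 7 GGT (Gly): third position 4-fold.
Codon 8 CGT (Arg): third position 4-fold.
Codon 9 CTG (Leu): third position 4-fold.
Four-fold degenerate third positions: 7.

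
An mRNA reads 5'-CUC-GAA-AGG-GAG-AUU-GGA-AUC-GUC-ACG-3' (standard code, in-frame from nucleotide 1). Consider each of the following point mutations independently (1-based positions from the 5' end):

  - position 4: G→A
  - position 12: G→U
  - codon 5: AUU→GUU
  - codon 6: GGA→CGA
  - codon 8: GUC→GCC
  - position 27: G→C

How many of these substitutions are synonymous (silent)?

Codon 2: GAA (Glu) → AAA (Lys) — missense.
Codon 4: GAG (Glu) → GAU (Asp) — missense.
Codon 5: AUU (Ile) → GUU (Val) — missense.
Codon 6: GGA (Gly) → CGA (Arg) — missense.
Codon 8: GUC (Val) → GCC (Ala) — missense.
Codon 9: ACG (Thr) → ACC (Thr) — synonymous.
Synonymous: 1 of 6.

1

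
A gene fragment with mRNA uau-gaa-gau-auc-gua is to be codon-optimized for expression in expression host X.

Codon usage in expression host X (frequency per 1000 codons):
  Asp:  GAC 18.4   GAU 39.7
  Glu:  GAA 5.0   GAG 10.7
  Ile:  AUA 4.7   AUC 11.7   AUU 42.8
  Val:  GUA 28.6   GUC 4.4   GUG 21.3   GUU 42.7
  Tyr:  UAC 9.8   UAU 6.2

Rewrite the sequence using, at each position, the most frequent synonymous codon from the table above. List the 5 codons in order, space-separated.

UAC GAG GAU AUU GUU

Codon 1 (Tyr): best is UAC at 9.8.
Codon 2 (Glu): best is GAG at 10.7.
Codon 3 (Asp): best is GAU at 39.7.
Codon 4 (Ile): best is AUU at 42.8.
Codon 5 (Val): best is GUU at 42.7.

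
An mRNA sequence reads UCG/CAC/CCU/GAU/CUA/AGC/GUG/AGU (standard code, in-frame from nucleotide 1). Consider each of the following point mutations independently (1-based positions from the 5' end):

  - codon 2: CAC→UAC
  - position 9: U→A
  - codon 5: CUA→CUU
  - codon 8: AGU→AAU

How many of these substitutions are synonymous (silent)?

2

Codon 2: CAC (His) → UAC (Tyr) — missense.
Codon 3: CCU (Pro) → CCA (Pro) — synonymous.
Codon 5: CUA (Leu) → CUU (Leu) — synonymous.
Codon 8: AGU (Ser) → AAU (Asn) — missense.
Synonymous: 2 of 4.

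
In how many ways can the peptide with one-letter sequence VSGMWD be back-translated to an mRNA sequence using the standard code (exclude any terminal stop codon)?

192

Val: 4 codons.
Ser: 6 codons.
Gly: 4 codons.
Met: 1 codon.
Trp: 1 codon.
Asp: 2 codons.
4 × 6 × 4 × 1 × 1 × 2 = 192.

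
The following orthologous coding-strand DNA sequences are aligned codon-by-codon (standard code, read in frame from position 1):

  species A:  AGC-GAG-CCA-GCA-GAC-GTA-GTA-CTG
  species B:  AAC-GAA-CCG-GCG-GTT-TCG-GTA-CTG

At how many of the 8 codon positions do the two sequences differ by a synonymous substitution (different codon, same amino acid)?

3

Codon 1: AGC Ser / AAC Asn — nonsynonymous.
Codon 2: GAG Glu / GAA Glu — synonymous.
Codon 3: CCA Pro / CCG Pro — synonymous.
Codon 4: GCA Ala / GCG Ala — synonymous.
Codon 5: GAC Asp / GTT Val — nonsynonymous.
Codon 6: GTA Val / TCG Ser — nonsynonymous.
Codon 7: GTA Val / GTA Val — identical.
Codon 8: CTG Leu / CTG Leu — identical.
Synonymous differences: 3.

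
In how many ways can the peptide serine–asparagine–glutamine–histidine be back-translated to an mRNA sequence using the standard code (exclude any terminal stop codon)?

48

Ser: 6 codons.
Asn: 2 codons.
Gln: 2 codons.
His: 2 codons.
6 × 2 × 2 × 2 = 48.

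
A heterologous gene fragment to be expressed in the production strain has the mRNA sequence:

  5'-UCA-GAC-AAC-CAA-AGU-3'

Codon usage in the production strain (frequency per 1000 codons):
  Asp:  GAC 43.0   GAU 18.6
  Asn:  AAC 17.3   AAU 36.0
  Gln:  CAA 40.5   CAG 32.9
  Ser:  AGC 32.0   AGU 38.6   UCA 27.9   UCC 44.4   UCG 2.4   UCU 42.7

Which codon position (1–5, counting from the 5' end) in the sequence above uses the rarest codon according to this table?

3

Codon 1 UCA (Ser): 27.9 per 1000.
Codon 2 GAC (Asp): 43.0 per 1000.
Codon 3 AAC (Asn): 17.3 per 1000.
Codon 4 CAA (Gln): 40.5 per 1000.
Codon 5 AGU (Ser): 38.6 per 1000.
Lowest frequency is 17.3 at codon 3.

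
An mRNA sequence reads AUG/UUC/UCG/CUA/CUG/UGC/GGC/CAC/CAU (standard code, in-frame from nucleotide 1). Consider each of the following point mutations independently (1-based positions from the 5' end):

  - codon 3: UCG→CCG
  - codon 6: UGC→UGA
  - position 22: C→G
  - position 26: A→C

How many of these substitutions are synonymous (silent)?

0

Codon 3: UCG (Ser) → CCG (Pro) — missense.
Codon 6: UGC (Cys) → UGA (Stop) — nonsense.
Codon 8: CAC (His) → GAC (Asp) — missense.
Codon 9: CAU (His) → CCU (Pro) — missense.
Synonymous: 0 of 4.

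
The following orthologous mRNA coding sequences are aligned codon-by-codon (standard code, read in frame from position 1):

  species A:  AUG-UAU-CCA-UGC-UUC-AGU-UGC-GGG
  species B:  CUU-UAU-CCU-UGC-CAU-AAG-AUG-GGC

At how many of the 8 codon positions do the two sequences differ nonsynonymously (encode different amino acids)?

4

Codon 1: AUG Met / CUU Leu — nonsynonymous.
Codon 2: UAU Tyr / UAU Tyr — identical.
Codon 3: CCA Pro / CCU Pro — synonymous.
Codon 4: UGC Cys / UGC Cys — identical.
Codon 5: UUC Phe / CAU His — nonsynonymous.
Codon 6: AGU Ser / AAG Lys — nonsynonymous.
Codon 7: UGC Cys / AUG Met — nonsynonymous.
Codon 8: GGG Gly / GGC Gly — synonymous.
Nonsynonymous differences: 4.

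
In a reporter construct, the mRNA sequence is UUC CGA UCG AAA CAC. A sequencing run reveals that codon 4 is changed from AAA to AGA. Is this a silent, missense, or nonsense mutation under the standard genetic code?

missense

Position 11 falls in codon 4: AAA → Lys.
After the substitution the codon is AGA → Arg.
Lys ≠ Arg, so this is a missense mutation.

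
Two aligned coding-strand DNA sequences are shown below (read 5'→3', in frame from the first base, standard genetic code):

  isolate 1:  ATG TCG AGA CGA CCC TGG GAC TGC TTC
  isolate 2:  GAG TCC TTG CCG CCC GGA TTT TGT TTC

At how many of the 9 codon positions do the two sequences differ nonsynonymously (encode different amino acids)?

5

Codon 1: ATG Met / GAG Glu — nonsynonymous.
Codon 2: TCG Ser / TCC Ser — synonymous.
Codon 3: AGA Arg / TTG Leu — nonsynonymous.
Codon 4: CGA Arg / CCG Pro — nonsynonymous.
Codon 5: CCC Pro / CCC Pro — identical.
Codon 6: TGG Trp / GGA Gly — nonsynonymous.
Codon 7: GAC Asp / TTT Phe — nonsynonymous.
Codon 8: TGC Cys / TGT Cys — synonymous.
Codon 9: TTC Phe / TTC Phe — identical.
Nonsynonymous differences: 5.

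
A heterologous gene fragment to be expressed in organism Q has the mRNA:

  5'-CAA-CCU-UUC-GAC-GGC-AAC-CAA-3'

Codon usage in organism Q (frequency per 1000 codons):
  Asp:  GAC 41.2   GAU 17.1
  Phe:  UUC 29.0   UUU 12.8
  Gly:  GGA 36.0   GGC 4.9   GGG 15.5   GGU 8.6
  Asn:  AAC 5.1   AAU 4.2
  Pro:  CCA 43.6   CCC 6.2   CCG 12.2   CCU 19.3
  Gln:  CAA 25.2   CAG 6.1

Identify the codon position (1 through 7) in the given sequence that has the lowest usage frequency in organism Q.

Codon 1 CAA (Gln): 25.2 per 1000.
Codon 2 CCU (Pro): 19.3 per 1000.
Codon 3 UUC (Phe): 29.0 per 1000.
Codon 4 GAC (Asp): 41.2 per 1000.
Codon 5 GGC (Gly): 4.9 per 1000.
Codon 6 AAC (Asn): 5.1 per 1000.
Codon 7 CAA (Gln): 25.2 per 1000.
Lowest frequency is 4.9 at codon 5.

5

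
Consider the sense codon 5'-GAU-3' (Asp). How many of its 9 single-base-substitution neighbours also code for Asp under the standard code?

1

Position 1: none → 0 synonymous.
Position 2: none → 0 synonymous.
Position 3: GAC → 1 synonymous.
Total: 0 + 0 + 1 = 1.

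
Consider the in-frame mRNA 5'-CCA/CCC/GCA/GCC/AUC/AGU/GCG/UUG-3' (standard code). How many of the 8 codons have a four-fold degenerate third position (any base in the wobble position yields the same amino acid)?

5

Codon 1 CCA (Pro): third position 4-fold.
Codon 2 CCC (Pro): third position 4-fold.
Codon 3 GCA (Ala): third position 4-fold.
Codon 4 GCC (Ala): third position 4-fold.
Codon 5 AUC (Ile): third position 3-fold.
Codon 6 AGU (Ser): third position 2-fold.
Codon 7 GCG (Ala): third position 4-fold.
Codon 8 UUG (Leu): third position 2-fold.
Four-fold degenerate third positions: 5.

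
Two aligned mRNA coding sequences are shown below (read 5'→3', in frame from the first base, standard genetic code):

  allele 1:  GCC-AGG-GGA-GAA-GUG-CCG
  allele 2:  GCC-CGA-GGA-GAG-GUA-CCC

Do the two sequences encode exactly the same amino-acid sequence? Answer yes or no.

Codon 1: GCC Ala / GCC Ala — identical.
Codon 2: AGG Arg / CGA Arg — synonymous.
Codon 3: GGA Gly / GGA Gly — identical.
Codon 4: GAA Glu / GAG Glu — synonymous.
Codon 5: GUG Val / GUA Val — synonymous.
Codon 6: CCG Pro / CCC Pro — synonymous.
Nonsynonymous differences: 0 → same protein.

yes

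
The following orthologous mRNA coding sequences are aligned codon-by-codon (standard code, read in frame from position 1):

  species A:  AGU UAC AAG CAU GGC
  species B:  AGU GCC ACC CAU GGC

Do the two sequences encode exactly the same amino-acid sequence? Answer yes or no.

no

Codon 1: AGU Ser / AGU Ser — identical.
Codon 2: UAC Tyr / GCC Ala — nonsynonymous.
Codon 3: AAG Lys / ACC Thr — nonsynonymous.
Codon 4: CAU His / CAU His — identical.
Codon 5: GGC Gly / GGC Gly — identical.
Nonsynonymous differences: 2 → different protein.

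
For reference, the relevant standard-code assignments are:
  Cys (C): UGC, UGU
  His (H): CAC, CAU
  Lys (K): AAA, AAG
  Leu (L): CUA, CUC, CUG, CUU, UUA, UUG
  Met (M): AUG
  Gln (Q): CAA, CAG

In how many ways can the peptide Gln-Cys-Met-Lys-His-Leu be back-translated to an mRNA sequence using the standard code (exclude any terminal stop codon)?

96

Gln: 2 codons.
Cys: 2 codons.
Met: 1 codon.
Lys: 2 codons.
His: 2 codons.
Leu: 6 codons.
2 × 2 × 1 × 2 × 2 × 6 = 96.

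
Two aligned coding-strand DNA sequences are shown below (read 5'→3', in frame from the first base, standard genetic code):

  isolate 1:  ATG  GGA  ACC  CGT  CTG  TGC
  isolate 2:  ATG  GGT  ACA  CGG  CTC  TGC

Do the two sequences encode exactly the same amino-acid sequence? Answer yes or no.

Codon 1: ATG Met / ATG Met — identical.
Codon 2: GGA Gly / GGT Gly — synonymous.
Codon 3: ACC Thr / ACA Thr — synonymous.
Codon 4: CGT Arg / CGG Arg — synonymous.
Codon 5: CTG Leu / CTC Leu — synonymous.
Codon 6: TGC Cys / TGC Cys — identical.
Nonsynonymous differences: 0 → same protein.

yes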